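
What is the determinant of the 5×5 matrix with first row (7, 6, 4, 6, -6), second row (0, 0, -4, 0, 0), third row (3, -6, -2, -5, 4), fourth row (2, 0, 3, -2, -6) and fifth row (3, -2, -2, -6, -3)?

4016

Expand along row 2 (it has 4 zeros):
  − (-4) · M_23   where M_23 = det([7 6 6 -6; 3 -6 -5 4; 2 0 -2 -6; 3 -2 -6 -3]) = 1004
det = (-1)·(-4)·(1004) = 4016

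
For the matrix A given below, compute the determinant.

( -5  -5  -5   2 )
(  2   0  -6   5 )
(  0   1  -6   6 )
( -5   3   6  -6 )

|A| = 349

Expand along row 2 (it has 1 zero):
  − (2) · M_21   where M_21 = det([-5 -5 2; 1 -6 6; 3 6 -6]) = -72
  − (-6) · M_23   where M_23 = det([-5 -5 2; 0 1 6; -5 3 -6]) = 280
  + (5) · M_24   where M_24 = det([-5 -5 -5; 0 1 -6; -5 3 6]) = -295
det = (-1)·(2)·(-72) + (-1)·(-6)·(280) + (+1)·(5)·(-295) = 349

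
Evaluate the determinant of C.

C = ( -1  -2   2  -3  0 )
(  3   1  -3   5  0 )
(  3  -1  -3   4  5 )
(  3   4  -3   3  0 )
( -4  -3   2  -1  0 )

det(C) = -15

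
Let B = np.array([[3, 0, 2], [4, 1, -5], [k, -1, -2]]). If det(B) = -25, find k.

Expanding along the row containing k, det(B) is linear in k: det(B) = (-2)·k + (-29).
Set (-2)·k + (-29) = -25  ⇒  (-2)·k = 4  ⇒  k = -2.

k = -2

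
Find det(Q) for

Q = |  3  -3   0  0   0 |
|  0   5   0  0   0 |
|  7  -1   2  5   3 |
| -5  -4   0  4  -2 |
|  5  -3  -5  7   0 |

det(Q) = 2070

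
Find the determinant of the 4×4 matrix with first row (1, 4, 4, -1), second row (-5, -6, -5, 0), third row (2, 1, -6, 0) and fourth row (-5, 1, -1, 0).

-252

Expand along column 4 (it has 3 zeros):
  − (-1) · M_14   where M_14 = det([-5 -6 -5; 2 1 -6; -5 1 -1]) = -252
det = (-1)·(-1)·(-252) = -252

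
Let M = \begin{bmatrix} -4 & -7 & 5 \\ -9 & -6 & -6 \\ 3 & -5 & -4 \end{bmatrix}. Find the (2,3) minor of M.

The minor is 41.

Delete row 2 and column 3; the remaining 2×2 submatrix is [-4 -7; 3 -5].
Its determinant is (-4)·(-5) − (-7)·3 = 41.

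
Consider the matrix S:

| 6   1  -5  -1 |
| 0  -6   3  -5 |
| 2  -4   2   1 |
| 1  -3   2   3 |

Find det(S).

|S| = -91

Expand along row 2 (it has 1 zero):
  + (-6) · M_22   where M_22 = det([6 -5 -1; 2 2 1; 1 2 3]) = 47
  − (3) · M_23   where M_23 = det([6 1 -1; 2 -4 1; 1 -3 3]) = -57
  + (-5) · M_24   where M_24 = det([6 1 -5; 2 -4 2; 1 -3 2]) = -4
det = (+1)·(-6)·(47) + (-1)·(3)·(-57) + (+1)·(-5)·(-4) = -91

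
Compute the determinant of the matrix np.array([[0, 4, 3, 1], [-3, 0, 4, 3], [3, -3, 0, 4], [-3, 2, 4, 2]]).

27

Expand along row 1 (it has 1 zero):
  − (4) · M_12   where M_12 = det([-3 4 3; 3 0 4; -3 4 2]) = 12
  + (3) · M_13   where M_13 = det([-3 0 3; 3 -3 4; -3 2 2]) = 33
  − (1) · M_14   where M_14 = det([-3 0 4; 3 -3 0; -3 2 4]) = 24
det = (-1)·(4)·(12) + (+1)·(3)·(33) + (-1)·(1)·(24) = 27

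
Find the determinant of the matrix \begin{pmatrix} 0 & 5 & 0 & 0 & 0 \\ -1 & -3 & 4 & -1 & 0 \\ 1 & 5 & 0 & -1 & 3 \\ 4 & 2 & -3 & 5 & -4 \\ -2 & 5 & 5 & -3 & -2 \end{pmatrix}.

-650

Expand along row 1 (it has 4 zeros):
  − (5) · M_12   where M_12 = det([-1 4 -1 0; 1 0 -1 3; 4 -3 5 -4; -2 5 -3 -2]) = 130
det = (-1)·(5)·(130) = -650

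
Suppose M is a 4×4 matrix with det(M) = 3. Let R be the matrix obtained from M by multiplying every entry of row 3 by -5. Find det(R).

Scaling one row by -5 multiplies the determinant by -5.
det(R) = (-5)·(3) = -15

det(R) = -15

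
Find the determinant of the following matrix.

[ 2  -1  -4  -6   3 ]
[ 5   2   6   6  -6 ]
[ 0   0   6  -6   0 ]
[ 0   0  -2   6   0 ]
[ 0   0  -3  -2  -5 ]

-1080

The matrix is block upper-triangular with a 2×2 block and a 3×3 block on the diagonal, so its determinant equals the product of the determinants of the diagonal blocks.
det of the 2×2 block = 9
det of the 3×3 block = -120
det = (9)·(-120) = -1080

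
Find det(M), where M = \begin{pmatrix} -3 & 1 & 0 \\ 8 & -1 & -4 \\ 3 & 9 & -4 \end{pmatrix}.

Expand along column 3:
  − (-4) · |-3 1; 3 9| = −(-4)·(-27 − 3) = -120
  + (-4) · |-3 1; 8 -1| = (-4)·(3 − 8) = 20
Sum: (-120) + (20) = -100

-100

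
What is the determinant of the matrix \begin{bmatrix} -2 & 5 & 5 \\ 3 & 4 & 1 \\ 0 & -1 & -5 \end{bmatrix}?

Expand along row 3:
  − (-1) · |-2 5; 3 1| = −(-1)·(-2 − 15) = -17
  + (-5) · |-2 5; 3 4| = (-5)·(-8 − 15) = 115
Sum: (-17) + (115) = 98

98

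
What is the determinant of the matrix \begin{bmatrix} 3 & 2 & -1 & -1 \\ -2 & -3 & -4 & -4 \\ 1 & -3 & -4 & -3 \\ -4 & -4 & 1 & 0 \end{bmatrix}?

Expand along row 4 (it has 1 zero):
  − (-4) · M_41   where M_41 = det([2 -1 -1; -3 -4 -4; -3 -4 -3]) = -11
  + (-4) · M_42   where M_42 = det([3 -1 -1; -2 -4 -4; 1 -4 -3]) = -14
  − (1) · M_43   where M_43 = det([3 2 -1; -2 -3 -4; 1 -3 -3]) = -38
det = (-1)·(-4)·(-11) + (+1)·(-4)·(-14) + (-1)·(1)·(-38) = 50

50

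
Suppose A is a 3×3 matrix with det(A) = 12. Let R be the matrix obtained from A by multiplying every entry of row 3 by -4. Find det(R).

The determinant is -48.

Scaling one row by -4 multiplies the determinant by -4.
det(R) = (-4)·(12) = -48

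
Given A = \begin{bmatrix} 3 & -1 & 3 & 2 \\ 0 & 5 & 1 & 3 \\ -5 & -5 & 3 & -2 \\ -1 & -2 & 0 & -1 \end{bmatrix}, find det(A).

Expand along row 2 (it has 1 zero):
  + (5) · M_22   where M_22 = det([3 3 2; -5 3 -2; -1 0 -1]) = -12
  − (1) · M_23   where M_23 = det([3 -1 2; -5 -5 -2; -1 -2 -1]) = 16
  + (3) · M_24   where M_24 = det([3 -1 3; -5 -5 3; -1 -2 0]) = 36
det = (+1)·(5)·(-12) + (-1)·(1)·(16) + (+1)·(3)·(36) = 32

det(A) = 32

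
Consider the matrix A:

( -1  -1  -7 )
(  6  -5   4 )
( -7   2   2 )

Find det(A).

The determinant is 219.

Expand along row 1:
  + (-1) · |-5 4; 2 2| = (-1)·(-10 − 8) = 18
  − (-1) · |6 4; -7 2| = −(-1)·(12 − (-28)) = 40
  + (-7) · |6 -5; -7 2| = (-7)·(12 − 35) = 161
Sum: (18) + (40) + (161) = 219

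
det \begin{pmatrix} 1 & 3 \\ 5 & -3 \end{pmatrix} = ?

-18

det = 1·(-3) − 3·5 = -3 − 15 = -18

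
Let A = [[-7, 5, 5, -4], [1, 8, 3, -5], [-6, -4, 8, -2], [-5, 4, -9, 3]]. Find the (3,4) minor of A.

The minor is 778.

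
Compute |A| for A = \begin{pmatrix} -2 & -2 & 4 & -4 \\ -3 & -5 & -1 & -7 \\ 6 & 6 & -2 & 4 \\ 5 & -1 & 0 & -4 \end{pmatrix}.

det(A) = 552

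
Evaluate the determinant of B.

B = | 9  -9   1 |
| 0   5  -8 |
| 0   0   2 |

B is upper triangular, so det(B) is the product of the diagonal entries:
det = (9) · (5) · (2) = 90

90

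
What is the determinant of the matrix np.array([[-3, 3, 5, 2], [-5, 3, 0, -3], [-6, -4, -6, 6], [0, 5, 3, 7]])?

Expand along row 2 (it has 1 zero):
  − (-5) · M_21   where M_21 = det([3 5 2; -4 -6 6; 5 3 7]) = 146
  + (3) · M_22   where M_22 = det([-3 5 2; -6 -6 6; 0 3 7]) = 354
  + (-3) · M_24   where M_24 = det([-3 3 5; -6 -4 -6; 0 5 3]) = -150
det = (-1)·(-5)·(146) + (+1)·(3)·(354) + (+1)·(-3)·(-150) = 2242

2242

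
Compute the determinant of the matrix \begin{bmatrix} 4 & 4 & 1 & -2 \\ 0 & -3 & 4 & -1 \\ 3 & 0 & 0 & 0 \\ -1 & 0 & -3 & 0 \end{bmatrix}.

Expand along row 3 (it has 3 zeros):
  + (3) · M_31   where M_31 = det([4 1 -2; -3 4 -1; 0 -3 0]) = -30
det = (+1)·(3)·(-30) = -90

The determinant is -90.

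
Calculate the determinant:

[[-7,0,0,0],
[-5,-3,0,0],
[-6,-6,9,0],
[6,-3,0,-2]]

The determinant is -378.

The matrix is lower triangular, so the determinant is the product of the diagonal entries:
det = (-7) · (-3) · (9) · (-2) = -378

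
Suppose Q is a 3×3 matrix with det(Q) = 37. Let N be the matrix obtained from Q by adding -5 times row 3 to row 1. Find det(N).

Adding a multiple of one row to another leaves the determinant unchanged.
det(N) = (1)·(37) = 37

|N| = 37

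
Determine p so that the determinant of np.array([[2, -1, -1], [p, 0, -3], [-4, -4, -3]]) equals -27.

p = 9

Expanding along the column containing p, det(M) is linear in p: det(M) = (1)·p + (-36).
Set (1)·p + (-36) = -27  ⇒  (1)·p = 9  ⇒  p = 9.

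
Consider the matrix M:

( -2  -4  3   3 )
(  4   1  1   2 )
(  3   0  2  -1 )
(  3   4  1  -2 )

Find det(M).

Expand along row 3 (it has 1 zero):
  + (3) · M_31   where M_31 = det([-4 3 3; 1 1 2; 4 1 -2]) = 37
  + (2) · M_33   where M_33 = det([-2 -4 3; 4 1 2; 3 4 -2]) = 3
  − (-1) · M_34   where M_34 = det([-2 -4 3; 4 1 1; 3 4 1]) = 49
det = (+1)·(3)·(37) + (+1)·(2)·(3) + (-1)·(-1)·(49) = 166

|M| = 166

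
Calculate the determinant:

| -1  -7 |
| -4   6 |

-34

det = (-1)·6 − (-7)·(-4) = -6 − 28 = -34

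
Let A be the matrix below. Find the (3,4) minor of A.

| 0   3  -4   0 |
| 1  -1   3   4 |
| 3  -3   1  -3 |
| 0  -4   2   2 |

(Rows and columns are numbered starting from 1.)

Delete row 3 and column 4; the remaining 3×3 submatrix is [0 3 -4; 1 -1 3; 0 -4 2].
Its determinant is 10.

10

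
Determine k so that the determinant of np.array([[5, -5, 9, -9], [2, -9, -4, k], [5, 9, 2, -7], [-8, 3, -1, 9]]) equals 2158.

Expanding along the row containing k, det(M) is linear in k: det(M) = (763)·k + (-131).
Set (763)·k + (-131) = 2158  ⇒  (763)·k = 2289  ⇒  k = 3.

k = 3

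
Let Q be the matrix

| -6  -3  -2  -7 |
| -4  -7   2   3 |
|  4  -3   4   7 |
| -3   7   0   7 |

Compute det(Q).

The determinant is 596.

Expand along row 4 (it has 1 zero):
  − (-3) · M_41   where M_41 = det([-3 -2 -7; -7 2 3; -3 4 7]) = 68
  + (7) · M_42   where M_42 = det([-6 -2 -7; -4 2 3; 4 4 7]) = 76
  + (7) · M_44   where M_44 = det([-6 -3 -2; -4 -7 2; 4 -3 4]) = -20
det = (-1)·(-3)·(68) + (+1)·(7)·(76) + (+1)·(7)·(-20) = 596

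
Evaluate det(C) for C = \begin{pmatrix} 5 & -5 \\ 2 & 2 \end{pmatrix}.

The determinant is 20.

det(C) = 5·2 − (-5)·2 = 10 − (-10) = 20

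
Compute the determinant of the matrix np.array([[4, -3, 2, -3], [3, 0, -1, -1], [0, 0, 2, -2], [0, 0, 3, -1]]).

Expand along column 2 (it has 3 zeros):
  − (-3) · M_12   where M_12 = det([3 -1 -1; 0 2 -2; 0 3 -1]) = 12
det = (-1)·(-3)·(12) = 36

The determinant is 36.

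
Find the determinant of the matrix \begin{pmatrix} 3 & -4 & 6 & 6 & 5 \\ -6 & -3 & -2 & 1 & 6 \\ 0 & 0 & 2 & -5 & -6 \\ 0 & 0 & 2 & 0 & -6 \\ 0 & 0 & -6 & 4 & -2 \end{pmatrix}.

The matrix is block upper-triangular with a 2×2 block and a 3×3 block on the diagonal, so its determinant equals the product of the determinants of the diagonal blocks.
det of the 2×2 block = -33
det of the 3×3 block = -200
det = (-33)·(-200) = 6600

6600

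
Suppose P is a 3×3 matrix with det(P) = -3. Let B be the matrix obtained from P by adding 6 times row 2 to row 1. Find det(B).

-3

Adding a multiple of one row to another leaves the determinant unchanged.
det(B) = (1)·(-3) = -3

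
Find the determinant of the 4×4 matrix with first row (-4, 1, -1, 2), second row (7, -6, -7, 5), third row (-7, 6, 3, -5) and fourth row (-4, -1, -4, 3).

204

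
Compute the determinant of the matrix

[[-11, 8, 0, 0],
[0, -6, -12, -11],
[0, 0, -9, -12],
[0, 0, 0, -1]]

The matrix is upper triangular, so the determinant is the product of the diagonal entries:
det = (-11) · (-6) · (-9) · (-1) = 594

594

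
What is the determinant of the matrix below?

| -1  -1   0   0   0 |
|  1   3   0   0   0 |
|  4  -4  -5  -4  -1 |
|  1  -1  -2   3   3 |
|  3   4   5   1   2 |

148

The matrix is block lower-triangular with a 2×2 block and a 3×3 block on the diagonal, so its determinant equals the product of the determinants of the diagonal blocks.
det of the 2×2 block = -2
det of the 3×3 block = -74
det = (-2)·(-74) = 148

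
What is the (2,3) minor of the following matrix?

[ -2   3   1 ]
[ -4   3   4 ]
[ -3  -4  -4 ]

The minor is 17.

Delete row 2 and column 3; the remaining 2×2 submatrix is [-2 3; -3 -4].
Its determinant is (-2)·(-4) − 3·(-3) = 17.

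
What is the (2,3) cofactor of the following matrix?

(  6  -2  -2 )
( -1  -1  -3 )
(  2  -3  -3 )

The cofactor is 14.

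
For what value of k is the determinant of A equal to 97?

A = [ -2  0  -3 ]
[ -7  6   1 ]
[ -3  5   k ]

Expanding along the column containing k, det(A) is linear in k: det(A) = (-12)·k + (61).
Set (-12)·k + (61) = 97  ⇒  (-12)·k = 36  ⇒  k = -3.

k = -3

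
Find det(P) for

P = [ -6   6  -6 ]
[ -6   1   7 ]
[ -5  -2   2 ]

-336

Expand along column 1:
  + (-6) · |1 7; -2 2| = (-6)·(2 − (-14)) = -96
  − (-6) · |6 -6; -2 2| = −(-6)·(12 − 12) = 0
  + (-5) · |6 -6; 1 7| = (-5)·(42 − (-6)) = -240
Sum: (-96) + (0) + (-240) = -336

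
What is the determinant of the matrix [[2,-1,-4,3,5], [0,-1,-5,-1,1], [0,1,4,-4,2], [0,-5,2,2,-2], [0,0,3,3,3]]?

-1296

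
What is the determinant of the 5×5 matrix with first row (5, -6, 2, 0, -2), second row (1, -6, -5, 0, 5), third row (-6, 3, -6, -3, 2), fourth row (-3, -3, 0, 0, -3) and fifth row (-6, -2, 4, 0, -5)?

-2997

Expand along column 4 (it has 4 zeros):
  − (-3) · M_34   where M_34 = det([5 -6 2 -2; 1 -6 -5 5; -3 -3 0 -3; -6 -2 4 -5]) = -999
det = (-1)·(-3)·(-999) = -2997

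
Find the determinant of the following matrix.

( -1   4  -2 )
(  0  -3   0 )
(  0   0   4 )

The matrix is upper triangular, so the determinant is the product of the diagonal entries:
det = (-1) · (-3) · (4) = 12

12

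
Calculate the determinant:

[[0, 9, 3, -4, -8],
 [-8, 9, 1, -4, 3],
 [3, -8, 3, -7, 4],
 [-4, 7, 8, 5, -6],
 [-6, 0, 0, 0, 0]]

The determinant is -60360.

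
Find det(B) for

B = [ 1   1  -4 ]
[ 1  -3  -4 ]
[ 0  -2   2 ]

Expand along column 1:
  + 1 · |-3 -4; -2 2| = 1·(-6 − 8) = -14
  − 1 · |1 -4; -2 2| = −1·(2 − 8) = 6
Sum: (-14) + (6) = -8

det(B) = -8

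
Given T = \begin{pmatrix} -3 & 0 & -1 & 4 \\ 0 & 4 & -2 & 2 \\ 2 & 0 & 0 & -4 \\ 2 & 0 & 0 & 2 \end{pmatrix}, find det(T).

Expand along column 2 (it has 3 zeros):
  + (4) · M_22   where M_22 = det([-3 -1 4; 2 0 -4; 2 0 2]) = 12
det = (+1)·(4)·(12) = 48

|T| = 48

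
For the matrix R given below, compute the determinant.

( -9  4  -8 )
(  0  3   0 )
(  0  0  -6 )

R is upper triangular, so det(R) is the product of the diagonal entries:
det = (-9) · (3) · (-6) = 162

|R| = 162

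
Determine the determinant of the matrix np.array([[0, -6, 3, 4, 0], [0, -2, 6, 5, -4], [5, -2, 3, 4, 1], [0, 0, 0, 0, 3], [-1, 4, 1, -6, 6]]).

-2382

Expand along row 4 (it has 4 zeros):
  − (3) · M_45   where M_45 = det([0 -6 3 4; 0 -2 6 5; 5 -2 3 4; -1 4 1 -6]) = 794
det = (-1)·(3)·(794) = -2382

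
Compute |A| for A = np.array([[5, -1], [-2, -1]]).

det(A) = 5·(-1) − (-1)·(-2) = -5 − 2 = -7

det(A) = -7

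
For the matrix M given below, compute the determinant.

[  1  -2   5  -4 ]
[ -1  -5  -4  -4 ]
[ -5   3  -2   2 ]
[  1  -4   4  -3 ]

det(M) = -416

Expand along row 1:
  + (1) · M_11   where M_11 = det([-5 -4 -4; 3 -2 2; -4 4 -3]) = -10
  − (-2) · M_12   where M_12 = det([-1 -4 -4; -5 -2 2; 1 4 -3]) = 126
  + (5) · M_13   where M_13 = det([-1 -5 -4; -5 3 2; 1 -4 -3]) = -2
  − (-4) · M_14   where M_14 = det([-1 -5 -4; -5 3 -2; 1 -4 4]) = -162
det = (+1)·(1)·(-10) + (-1)·(-2)·(126) + (+1)·(5)·(-2) + (-1)·(-4)·(-162) = -416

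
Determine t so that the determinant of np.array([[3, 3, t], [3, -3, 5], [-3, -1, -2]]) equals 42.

Expanding along the row containing t, det(A) is linear in t: det(A) = (-12)·t + (6).
Set (-12)·t + (6) = 42  ⇒  (-12)·t = 36  ⇒  t = -3.

t = -3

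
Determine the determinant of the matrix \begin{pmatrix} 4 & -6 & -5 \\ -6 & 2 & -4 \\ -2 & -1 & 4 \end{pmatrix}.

Expand along row 1:
  + 4 · |2 -4; -1 4| = 4·(8 − 4) = 16
  − (-6) · |-6 -4; -2 4| = −(-6)·(-24 − 8) = -192
  + (-5) · |-6 2; -2 -1| = (-5)·(6 − (-4)) = -50
Sum: (16) + (-192) + (-50) = -226

-226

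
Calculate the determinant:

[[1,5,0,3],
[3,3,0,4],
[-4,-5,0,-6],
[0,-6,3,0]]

Expand along column 3 (it has 3 zeros):
  − (3) · M_43   where M_43 = det([1 5 3; 3 3 4; -4 -5 -6]) = 3
det = (-1)·(3)·(3) = -9

-9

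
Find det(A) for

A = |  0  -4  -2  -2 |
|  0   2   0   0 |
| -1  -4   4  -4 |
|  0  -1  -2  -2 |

0

Expand along row 2 (it has 3 zeros):
  + (2) · M_22   where M_22 = det([0 -2 -2; -1 4 -4; 0 -2 -2]) = 0
det = (+1)·(2)·(0) = 0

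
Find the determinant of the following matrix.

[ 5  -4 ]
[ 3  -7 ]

The determinant is -23.

det = 5·(-7) − (-4)·3 = -35 − (-12) = -23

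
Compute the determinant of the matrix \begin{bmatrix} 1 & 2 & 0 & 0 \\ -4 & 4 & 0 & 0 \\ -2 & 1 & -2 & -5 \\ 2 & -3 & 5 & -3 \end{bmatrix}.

372

The matrix is block lower-triangular with a 2×2 block and a 2×2 block on the diagonal, so its determinant equals the product of the determinants of the diagonal blocks.
det of the 2×2 block = 12
det of the 2×2 block = 31
det = (12)·(31) = 372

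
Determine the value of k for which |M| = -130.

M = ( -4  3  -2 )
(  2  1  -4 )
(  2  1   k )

Expanding along the column containing k, det(M) is linear in k: det(M) = (-10)·k + (-40).
Set (-10)·k + (-40) = -130  ⇒  (-10)·k = -90  ⇒  k = 9.

k = 9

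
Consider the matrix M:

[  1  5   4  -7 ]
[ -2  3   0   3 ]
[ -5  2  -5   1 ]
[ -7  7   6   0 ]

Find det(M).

det(M) = 1465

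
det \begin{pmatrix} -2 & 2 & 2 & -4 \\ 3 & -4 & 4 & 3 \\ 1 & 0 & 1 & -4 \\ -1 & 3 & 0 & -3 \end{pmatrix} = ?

Expand along row 3 (it has 1 zero):
  + (1) · M_31   where M_31 = det([2 2 -4; -4 4 3; 3 0 -3]) = 18
  + (1) · M_33   where M_33 = det([-2 2 -4; 3 -4 3; -1 3 -3]) = -14
  − (-4) · M_34   where M_34 = det([-2 2 2; 3 -4 4; -1 3 0]) = 26
det = (+1)·(1)·(18) + (+1)·(1)·(-14) + (-1)·(-4)·(26) = 108

108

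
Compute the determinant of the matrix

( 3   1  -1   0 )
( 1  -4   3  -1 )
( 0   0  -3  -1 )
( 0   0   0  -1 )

The matrix is block upper-triangular with a 2×2 block and a 2×2 block on the diagonal, so its determinant equals the product of the determinants of the diagonal blocks.
det of the 2×2 block = -13
det of the 2×2 block = 3
det = (-13)·(3) = -39

-39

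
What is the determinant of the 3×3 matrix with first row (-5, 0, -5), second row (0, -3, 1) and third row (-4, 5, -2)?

The determinant is 55.

Expand along column 1:
  + (-5) · |-3 1; 5 -2| = (-5)·(6 − 5) = -5
  + (-4) · |0 -5; -3 1| = (-4)·(0 − 15) = 60
Sum: (-5) + (60) = 55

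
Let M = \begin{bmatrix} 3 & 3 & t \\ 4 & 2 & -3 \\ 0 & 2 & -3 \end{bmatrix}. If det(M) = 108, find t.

Expanding along the row containing t, det(M) is linear in t: det(M) = (8)·t + (36).
Set (8)·t + (36) = 108  ⇒  (8)·t = 72  ⇒  t = 9.

t = 9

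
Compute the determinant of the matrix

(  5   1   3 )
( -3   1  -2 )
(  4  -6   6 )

Expand along row 1:
  + 5 · |1 -2; -6 6| = 5·(6 − 12) = -30
  − 1 · |-3 -2; 4 6| = −1·(-18 − (-8)) = 10
  + 3 · |-3 1; 4 -6| = 3·(18 − 4) = 42
Sum: (-30) + (10) + (42) = 22

22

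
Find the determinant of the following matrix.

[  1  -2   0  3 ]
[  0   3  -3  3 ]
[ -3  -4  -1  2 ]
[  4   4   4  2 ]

Expand along row 1 (it has 1 zero):
  + (1) · M_11   where M_11 = det([3 -3 3; -4 -1 2; 4 4 2]) = -114
  − (-2) · M_12   where M_12 = det([0 -3 3; -3 -1 2; 4 4 2]) = -66
  − (3) · M_14   where M_14 = det([0 3 -3; -3 -4 -1; 4 4 4]) = 12
det = (+1)·(1)·(-114) + (-1)·(-2)·(-66) + (-1)·(3)·(12) = -282

The determinant is -282.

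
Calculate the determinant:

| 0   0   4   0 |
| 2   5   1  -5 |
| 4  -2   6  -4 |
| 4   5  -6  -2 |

-528

Expand along row 1 (it has 3 zeros):
  + (4) · M_13   where M_13 = det([2 5 -5; 4 -2 -4; 4 5 -2]) = -132
det = (+1)·(4)·(-132) = -528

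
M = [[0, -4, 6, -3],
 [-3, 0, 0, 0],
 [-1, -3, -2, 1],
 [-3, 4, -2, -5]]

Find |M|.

Expand along row 2 (it has 3 zeros):
  − (-3) · M_21   where M_21 = det([-4 6 -3; -3 -2 1; 4 -2 -5]) = -156
det = (-1)·(-3)·(-156) = -468

-468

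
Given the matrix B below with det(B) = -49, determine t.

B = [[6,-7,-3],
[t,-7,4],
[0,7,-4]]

t = 1

Expanding along the row containing t, det(B) is linear in t: det(B) = (-49)·t + (0).
Set (-49)·t + (0) = -49  ⇒  (-49)·t = -49  ⇒  t = 1.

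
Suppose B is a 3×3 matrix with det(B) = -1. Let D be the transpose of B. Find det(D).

-1

det(Bᵀ) = det(B).
det(D) = (1)·(-1) = -1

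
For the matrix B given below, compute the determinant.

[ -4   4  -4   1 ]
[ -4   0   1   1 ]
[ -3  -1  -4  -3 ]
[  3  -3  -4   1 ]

Expand along row 2 (it has 1 zero):
  − (-4) · M_21   where M_21 = det([4 -4 1; -1 -4 -3; -3 -4 1]) = -112
  − (1) · M_23   where M_23 = det([-4 4 1; -3 -1 -3; 3 -3 1]) = 28
  + (1) · M_24   where M_24 = det([-4 4 -4; -3 -1 -4; 3 -3 -4]) = -112
det = (-1)·(-4)·(-112) + (-1)·(1)·(28) + (+1)·(1)·(-112) = -588

The determinant is -588.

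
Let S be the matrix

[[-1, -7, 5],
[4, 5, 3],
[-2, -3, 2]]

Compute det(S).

det(S) = 69

Expand along row 1:
  + (-1) · |5 3; -3 2| = (-1)·(10 − (-9)) = -19
  − (-7) · |4 3; -2 2| = −(-7)·(8 − (-6)) = 98
  + 5 · |4 5; -2 -3| = 5·(-12 − (-10)) = -10
Sum: (-19) + (98) + (-10) = 69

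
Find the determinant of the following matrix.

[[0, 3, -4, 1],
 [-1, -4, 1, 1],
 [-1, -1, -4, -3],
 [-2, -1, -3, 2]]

Expand along row 1 (it has 1 zero):
  − (3) · M_12   where M_12 = det([-1 1 1; -1 -4 -3; -2 -3 2]) = 20
  + (-4) · M_13   where M_13 = det([-1 -4 1; -1 -1 -3; -2 -1 2]) = -28
  − (1) · M_14   where M_14 = det([-1 -4 1; -1 -1 -4; -2 -1 -3]) = -20
det = (-1)·(3)·(20) + (+1)·(-4)·(-28) + (-1)·(1)·(-20) = 72

72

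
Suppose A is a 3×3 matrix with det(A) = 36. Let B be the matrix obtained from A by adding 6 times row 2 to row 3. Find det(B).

Adding a multiple of one row to another leaves the determinant unchanged.
det(B) = (1)·(36) = 36

36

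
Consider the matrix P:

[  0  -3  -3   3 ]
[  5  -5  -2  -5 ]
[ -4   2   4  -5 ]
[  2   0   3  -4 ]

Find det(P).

Expand along row 1 (it has 1 zero):
  − (-3) · M_12   where M_12 = det([5 -2 -5; -4 4 -5; 2 3 -4]) = 147
  + (-3) · M_13   where M_13 = det([5 -5 -5; -4 2 -5; 2 0 -4]) = 110
  − (3) · M_14   where M_14 = det([5 -5 -2; -4 2 4; 2 0 3]) = -62
det = (-1)·(-3)·(147) + (+1)·(-3)·(110) + (-1)·(3)·(-62) = 297

|P| = 297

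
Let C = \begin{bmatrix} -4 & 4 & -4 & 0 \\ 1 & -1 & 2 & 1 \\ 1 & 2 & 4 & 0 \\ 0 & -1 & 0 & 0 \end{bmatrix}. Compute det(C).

The determinant is -12.

Expand along row 4 (it has 3 zeros):
  + (-1) · M_42   where M_42 = det([-4 -4 0; 1 2 1; 1 4 0]) = 12
det = (+1)·(-1)·(12) = -12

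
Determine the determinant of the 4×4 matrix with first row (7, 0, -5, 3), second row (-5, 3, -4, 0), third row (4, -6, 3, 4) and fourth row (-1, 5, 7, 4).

Expand along row 1 (it has 1 zero):
  + (7) · M_11   where M_11 = det([3 -4 0; -6 3 4; 5 7 4]) = -224
  + (-5) · M_13   where M_13 = det([-5 3 0; 4 -6 4; -1 5 4]) = 160
  − (3) · M_14   where M_14 = det([-5 3 -4; 4 -6 3; -1 5 7]) = 136
det = (+1)·(7)·(-224) + (+1)·(-5)·(160) + (-1)·(3)·(136) = -2776

-2776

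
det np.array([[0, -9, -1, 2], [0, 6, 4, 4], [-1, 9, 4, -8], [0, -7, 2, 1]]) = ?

-150

Expand along column 1 (it has 3 zeros):
  + (-1) · M_31   where M_31 = det([-9 -1 2; 6 4 4; -7 2 1]) = 150
det = (+1)·(-1)·(150) = -150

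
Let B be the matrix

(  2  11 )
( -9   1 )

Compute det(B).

det(B) = 2·1 − 11·(-9) = 2 − (-99) = 101

101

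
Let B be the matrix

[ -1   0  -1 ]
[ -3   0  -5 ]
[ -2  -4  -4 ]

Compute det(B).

Expand along column 2:
  − (-4) · |-1 -1; -3 -5| = −(-4)·(5 − 3) = 8

The determinant is 8.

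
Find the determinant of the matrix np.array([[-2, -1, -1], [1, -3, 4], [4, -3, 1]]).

Expand along column 1:
  + (-2) · |-3 4; -3 1| = (-2)·(-3 − (-12)) = -18
  − 1 · |-1 -1; -3 1| = −1·(-1 − 3) = 4
  + 4 · |-1 -1; -3 4| = 4·(-4 − 3) = -28
Sum: (-18) + (4) + (-28) = -42

-42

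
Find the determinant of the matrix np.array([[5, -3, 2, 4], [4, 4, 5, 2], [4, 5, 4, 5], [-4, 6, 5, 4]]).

The determinant is -864.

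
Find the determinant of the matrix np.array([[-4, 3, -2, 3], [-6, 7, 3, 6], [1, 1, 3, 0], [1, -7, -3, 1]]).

The determinant is 59.

Expand along row 3 (it has 1 zero):
  + (1) · M_31   where M_31 = det([3 -2 3; 7 3 6; -7 -3 1]) = 161
  − (1) · M_32   where M_32 = det([-4 -2 3; -6 3 6; 1 -3 1]) = -63
  + (3) · M_33   where M_33 = det([-4 3 3; -6 7 6; 1 -7 1]) = -55
det = (+1)·(1)·(161) + (-1)·(1)·(-63) + (+1)·(3)·(-55) = 59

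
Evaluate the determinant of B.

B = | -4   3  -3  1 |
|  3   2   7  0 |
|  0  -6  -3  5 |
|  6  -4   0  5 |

|B| = -925

Expand along row 2 (it has 1 zero):
  − (3) · M_21   where M_21 = det([3 -3 1; -6 -3 5; -4 0 5]) = -87
  + (2) · M_22   where M_22 = det([-4 -3 1; 0 -3 5; 6 0 5]) = -12
  − (7) · M_23   where M_23 = det([-4 3 1; 0 -6 5; 6 -4 5]) = 166
det = (-1)·(3)·(-87) + (+1)·(2)·(-12) + (-1)·(7)·(166) = -925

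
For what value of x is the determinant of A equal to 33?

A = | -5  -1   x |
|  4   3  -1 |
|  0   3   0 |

4

Expanding along the column containing x, det(A) is linear in x: det(A) = (12)·x + (-15).
Set (12)·x + (-15) = 33  ⇒  (12)·x = 48  ⇒  x = 4.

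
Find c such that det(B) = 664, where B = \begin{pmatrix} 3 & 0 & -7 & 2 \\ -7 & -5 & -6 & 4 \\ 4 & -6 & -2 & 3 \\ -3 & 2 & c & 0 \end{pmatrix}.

-7

Expanding along the row containing c, det(B) is linear in c: det(B) = (-151)·c + (-393).
Set (-151)·c + (-393) = 664  ⇒  (-151)·c = 1057  ⇒  c = -7.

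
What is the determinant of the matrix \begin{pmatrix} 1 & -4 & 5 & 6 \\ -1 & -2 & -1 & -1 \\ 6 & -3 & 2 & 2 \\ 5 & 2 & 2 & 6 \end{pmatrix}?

349

Expand along row 1:
  + (1) · M_11   where M_11 = det([-2 -1 -1; -3 2 2; 2 2 6]) = -28
  − (-4) · M_12   where M_12 = det([-1 -1 -1; 6 2 2; 5 2 6]) = 16
  + (5) · M_13   where M_13 = det([-1 -2 -1; 6 -3 2; 5 2 6]) = 47
  − (6) · M_14   where M_14 = det([-1 -2 -1; 6 -3 2; 5 2 2]) = -13
det = (+1)·(1)·(-28) + (-1)·(-4)·(16) + (+1)·(5)·(47) + (-1)·(6)·(-13) = 349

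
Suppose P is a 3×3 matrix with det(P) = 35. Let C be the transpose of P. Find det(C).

The determinant is 35.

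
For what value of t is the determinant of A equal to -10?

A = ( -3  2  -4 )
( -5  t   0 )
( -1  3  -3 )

Expanding along the row containing t, det(A) is linear in t: det(A) = (5)·t + (30).
Set (5)·t + (30) = -10  ⇒  (5)·t = -40  ⇒  t = -8.

t = -8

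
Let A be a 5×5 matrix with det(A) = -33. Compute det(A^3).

-35937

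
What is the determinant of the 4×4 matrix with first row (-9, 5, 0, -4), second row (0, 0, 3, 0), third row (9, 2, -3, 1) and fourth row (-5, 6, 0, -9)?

-1020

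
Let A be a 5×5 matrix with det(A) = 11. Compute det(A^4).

The determinant is 14641.

det(A^4) = (det A)^4 = (11)^4 = 14641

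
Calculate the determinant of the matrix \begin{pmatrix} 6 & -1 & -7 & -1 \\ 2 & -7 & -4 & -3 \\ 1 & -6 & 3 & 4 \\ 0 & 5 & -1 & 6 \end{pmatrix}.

-1485

Expand along row 4 (it has 1 zero):
  + (5) · M_42   where M_42 = det([6 -7 -1; 2 -4 -3; 1 3 4]) = 25
  − (-1) · M_43   where M_43 = det([6 -1 -1; 2 -7 -3; 1 -6 4]) = -260
  + (6) · M_44   where M_44 = det([6 -1 -7; 2 -7 -4; 1 -6 3]) = -225
det = (+1)·(5)·(25) + (-1)·(-1)·(-260) + (+1)·(6)·(-225) = -1485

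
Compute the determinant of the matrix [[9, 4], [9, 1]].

-27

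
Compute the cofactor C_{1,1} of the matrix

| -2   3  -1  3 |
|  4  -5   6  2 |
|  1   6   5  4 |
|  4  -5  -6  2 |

-384

Delete row 1 and column 1; the remaining 3×3 submatrix is [-5 6 2; 6 5 4; -5 -6 2].
Its determinant is -384.
The cofactor carries sign (−1)^(1+1) = +1, so C_{1,1} = +(-384) = -384.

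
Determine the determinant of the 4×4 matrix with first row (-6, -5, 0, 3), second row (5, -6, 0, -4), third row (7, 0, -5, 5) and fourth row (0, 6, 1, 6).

Expand along column 3 (it has 2 zeros):
  + (-5) · M_33   where M_33 = det([-6 -5 3; 5 -6 -4; 0 6 6]) = 312
  − (1) · M_43   where M_43 = det([-6 -5 3; 5 -6 -4; 7 0 5]) = 571
det = (+1)·(-5)·(312) + (-1)·(1)·(571) = -2131

-2131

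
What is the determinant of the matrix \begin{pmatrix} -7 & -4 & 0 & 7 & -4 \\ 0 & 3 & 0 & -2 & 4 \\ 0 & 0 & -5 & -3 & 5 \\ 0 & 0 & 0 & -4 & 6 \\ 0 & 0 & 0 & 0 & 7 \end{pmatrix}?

-2940

The matrix is upper triangular, so the determinant is the product of the diagonal entries:
det = (-7) · (3) · (-5) · (-4) · (7) = -2940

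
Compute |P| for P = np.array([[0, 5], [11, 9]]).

det(P) = 0·9 − 5·11 = 0 − 55 = -55

-55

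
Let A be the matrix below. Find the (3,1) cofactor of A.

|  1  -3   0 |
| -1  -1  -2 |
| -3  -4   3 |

6

Delete row 3 and column 1; the remaining 2×2 submatrix is [-3 0; -1 -2].
Its determinant is (-3)·(-2) − 0·(-1) = 6.
The cofactor carries sign (−1)^(3+1) = +1, so C_{3,1} = +(6) = 6.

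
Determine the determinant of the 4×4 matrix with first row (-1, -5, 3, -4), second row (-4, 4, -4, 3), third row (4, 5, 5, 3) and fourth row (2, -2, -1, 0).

Expand along row 4 (it has 1 zero):
  − (2) · M_41   where M_41 = det([-5 3 -4; 4 -4 3; 5 5 3]) = -16
  + (-2) · M_42   where M_42 = det([-1 3 -4; -4 -4 3; 4 5 3]) = 115
  − (-1) · M_43   where M_43 = det([-1 -5 -4; -4 4 3; 4 5 3]) = 27
det = (-1)·(2)·(-16) + (+1)·(-2)·(115) + (-1)·(-1)·(27) = -171

-171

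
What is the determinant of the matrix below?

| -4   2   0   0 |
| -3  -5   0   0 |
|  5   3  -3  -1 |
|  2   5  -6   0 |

The matrix is block lower-triangular with a 2×2 block and a 2×2 block on the diagonal, so its determinant equals the product of the determinants of the diagonal blocks.
det of the 2×2 block = 26
det of the 2×2 block = -6
det = (26)·(-6) = -156

-156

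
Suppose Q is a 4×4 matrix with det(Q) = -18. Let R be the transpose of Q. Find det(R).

-18

det(Qᵀ) = det(Q).
det(R) = (1)·(-18) = -18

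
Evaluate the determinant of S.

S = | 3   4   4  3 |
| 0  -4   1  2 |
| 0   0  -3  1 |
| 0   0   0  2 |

S is upper triangular, so det(S) is the product of the diagonal entries:
det = (3) · (-4) · (-3) · (2) = 72

det(S) = 72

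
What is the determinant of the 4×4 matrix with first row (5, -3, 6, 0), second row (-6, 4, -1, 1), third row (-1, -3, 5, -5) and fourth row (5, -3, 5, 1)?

Expand along row 1 (it has 1 zero):
  + (5) · M_11   where M_11 = det([4 -1 1; -3 5 -5; -3 5 1]) = 102
  − (-3) · M_12   where M_12 = det([-6 -1 1; -1 5 -5; 5 5 1]) = -186
  + (6) · M_13   where M_13 = det([-6 4 1; -1 -3 -5; 5 -3 1]) = 30
det = (+1)·(5)·(102) + (-1)·(-3)·(-186) + (+1)·(6)·(30) = 132

132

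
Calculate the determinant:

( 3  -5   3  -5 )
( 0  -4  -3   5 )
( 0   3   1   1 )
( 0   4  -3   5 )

-192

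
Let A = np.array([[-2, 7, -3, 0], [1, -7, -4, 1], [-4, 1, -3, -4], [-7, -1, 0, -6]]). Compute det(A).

552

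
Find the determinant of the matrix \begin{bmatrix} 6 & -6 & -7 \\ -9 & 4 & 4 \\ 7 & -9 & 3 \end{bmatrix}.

-413

Expand along row 1:
  + 6 · |4 4; -9 3| = 6·(12 − (-36)) = 288
  − (-6) · |-9 4; 7 3| = −(-6)·(-27 − 28) = -330
  + (-7) · |-9 4; 7 -9| = (-7)·(81 − 28) = -371
Sum: (288) + (-330) + (-371) = -413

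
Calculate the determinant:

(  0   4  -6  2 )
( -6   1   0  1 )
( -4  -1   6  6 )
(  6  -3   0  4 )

Expand along column 3 (it has 2 zeros):
  + (-6) · M_13   where M_13 = det([-6 1 1; -4 -1 6; 6 -3 4]) = -14
  + (6) · M_33   where M_33 = det([0 4 2; -6 1 1; 6 -3 4]) = 144
det = (+1)·(-6)·(-14) + (+1)·(6)·(144) = 948

948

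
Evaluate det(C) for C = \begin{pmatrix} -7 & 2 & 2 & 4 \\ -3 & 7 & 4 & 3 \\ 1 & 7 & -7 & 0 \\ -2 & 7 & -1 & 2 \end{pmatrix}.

Expand along row 3 (it has 1 zero):
  + (1) · M_31   where M_31 = det([2 2 4; 7 4 3; 7 -1 2]) = -104
  − (7) · M_32   where M_32 = det([-7 2 4; -3 4 3; -2 -1 2]) = -33
  + (-7) · M_33   where M_33 = det([-7 2 4; -3 7 3; -2 7 2]) = 21
det = (+1)·(1)·(-104) + (-1)·(7)·(-33) + (+1)·(-7)·(21) = -20

|C| = -20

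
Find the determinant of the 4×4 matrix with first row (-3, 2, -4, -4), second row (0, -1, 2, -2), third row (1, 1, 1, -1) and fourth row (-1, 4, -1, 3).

Expand along row 2 (it has 1 zero):
  + (-1) · M_22   where M_22 = det([-3 -4 -4; 1 1 -1; -1 -1 3]) = 2
  − (2) · M_23   where M_23 = det([-3 2 -4; 1 1 -1; -1 4 3]) = -45
  + (-2) · M_24   where M_24 = det([-3 2 -4; 1 1 1; -1 4 -1]) = -5
det = (+1)·(-1)·(2) + (-1)·(2)·(-45) + (+1)·(-2)·(-5) = 98

98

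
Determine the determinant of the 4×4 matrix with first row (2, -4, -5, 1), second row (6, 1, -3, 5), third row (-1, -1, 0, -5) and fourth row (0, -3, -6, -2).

-350

Expand along row 3 (it has 1 zero):
  + (-1) · M_31   where M_31 = det([-4 -5 1; 1 -3 5; -3 -6 -2]) = -94
  − (-1) · M_32   where M_32 = det([2 -5 1; 6 -3 5; 0 -6 -2]) = -24
  − (-5) · M_34   where M_34 = det([2 -4 -5; 6 1 -3; 0 -3 -6]) = -84
det = (+1)·(-1)·(-94) + (-1)·(-1)·(-24) + (-1)·(-5)·(-84) = -350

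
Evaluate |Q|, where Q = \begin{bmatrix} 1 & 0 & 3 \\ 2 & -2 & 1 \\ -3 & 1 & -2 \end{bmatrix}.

Expand along column 2:
  + (-2) · |1 3; -3 -2| = (-2)·(-2 − (-9)) = -14
  − 1 · |1 3; 2 1| = −1·(1 − 6) = 5
Sum: (-14) + (5) = -9

The determinant is -9.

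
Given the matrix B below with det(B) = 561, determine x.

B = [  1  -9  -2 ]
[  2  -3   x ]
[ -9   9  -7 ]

Expanding along the column containing x, det(B) is linear in x: det(B) = (72)·x + (-87).
Set (72)·x + (-87) = 561  ⇒  (72)·x = 648  ⇒  x = 9.

x = 9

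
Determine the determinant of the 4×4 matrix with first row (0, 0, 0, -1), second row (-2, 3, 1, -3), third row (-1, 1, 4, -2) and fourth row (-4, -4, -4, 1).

-76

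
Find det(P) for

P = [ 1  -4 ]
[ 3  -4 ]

8

det(P) = 1·(-4) − (-4)·3 = -4 − (-12) = 8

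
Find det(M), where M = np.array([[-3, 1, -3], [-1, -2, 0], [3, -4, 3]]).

Expand along row 2:
  − (-1) · |1 -3; -4 3| = −(-1)·(3 − 12) = -9
  + (-2) · |-3 -3; 3 3| = (-2)·(-9 − (-9)) = 0
Sum: (-9) + (0) = -9

det(M) = -9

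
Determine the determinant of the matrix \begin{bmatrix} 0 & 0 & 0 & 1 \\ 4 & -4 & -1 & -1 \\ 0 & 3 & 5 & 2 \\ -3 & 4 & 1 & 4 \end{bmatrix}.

17

Expand along row 1 (it has 3 zeros):
  − (1) · M_14   where M_14 = det([4 -4 -1; 0 3 5; -3 4 1]) = -17
det = (-1)·(1)·(-17) = 17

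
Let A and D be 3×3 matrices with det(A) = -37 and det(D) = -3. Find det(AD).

det(AD) = det(A)·det(D) = (-37)·(-3) = 111

det(AD) = 111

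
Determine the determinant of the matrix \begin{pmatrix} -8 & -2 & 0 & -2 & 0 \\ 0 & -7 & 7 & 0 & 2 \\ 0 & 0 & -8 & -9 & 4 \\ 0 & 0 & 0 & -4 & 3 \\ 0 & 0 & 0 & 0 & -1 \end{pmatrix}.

The matrix is upper triangular, so the determinant is the product of the diagonal entries:
det = (-8) · (-7) · (-8) · (-4) · (-1) = -1792

-1792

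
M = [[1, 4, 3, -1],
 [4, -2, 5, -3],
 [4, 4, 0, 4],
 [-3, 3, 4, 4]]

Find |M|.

Expand along row 3 (it has 1 zero):
  + (4) · M_31   where M_31 = det([4 3 -1; -2 5 -3; 3 4 4]) = 148
  − (4) · M_32   where M_32 = det([1 3 -1; 4 5 -3; -3 4 4]) = -20
  − (4) · M_34   where M_34 = det([1 4 3; 4 -2 5; -3 3 4]) = -129
det = (+1)·(4)·(148) + (-1)·(4)·(-20) + (-1)·(4)·(-129) = 1188

The determinant is 1188.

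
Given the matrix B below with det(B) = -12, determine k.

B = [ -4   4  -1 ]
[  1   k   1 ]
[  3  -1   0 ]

k = -7

Expanding along the column containing k, det(B) is linear in k: det(B) = (3)·k + (9).
Set (3)·k + (9) = -12  ⇒  (3)·k = -21  ⇒  k = -7.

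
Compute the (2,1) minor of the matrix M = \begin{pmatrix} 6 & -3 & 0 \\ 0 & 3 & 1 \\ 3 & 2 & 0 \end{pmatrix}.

0

Delete row 2 and column 1; the remaining 2×2 submatrix is [-3 0; 2 0].
Its determinant is (-3)·0 − 0·2 = 0.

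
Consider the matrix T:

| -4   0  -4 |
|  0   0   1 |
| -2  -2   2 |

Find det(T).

-8

Expand along row 2:
  − 1 · |-4 0; -2 -2| = −1·(8 − 0) = -8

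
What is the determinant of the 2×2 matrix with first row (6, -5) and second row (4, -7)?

-22

det = 6·(-7) − (-5)·4 = -42 − (-20) = -22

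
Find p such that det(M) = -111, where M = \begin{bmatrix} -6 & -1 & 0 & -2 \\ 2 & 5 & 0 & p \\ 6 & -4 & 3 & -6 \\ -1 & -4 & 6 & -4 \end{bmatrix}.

Expanding along the column containing p, det(M) is linear in p: det(M) = (111)·p + (-1110).
Set (111)·p + (-1110) = -111  ⇒  (111)·p = 999  ⇒  p = 9.

p = 9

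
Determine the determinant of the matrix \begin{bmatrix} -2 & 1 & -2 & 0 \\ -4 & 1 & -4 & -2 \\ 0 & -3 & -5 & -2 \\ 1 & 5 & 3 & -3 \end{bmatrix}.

124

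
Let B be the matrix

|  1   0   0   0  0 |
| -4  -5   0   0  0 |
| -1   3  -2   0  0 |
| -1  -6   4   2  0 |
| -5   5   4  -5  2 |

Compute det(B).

B is lower triangular, so det(B) is the product of the diagonal entries:
det = (1) · (-5) · (-2) · (2) · (2) = 40

40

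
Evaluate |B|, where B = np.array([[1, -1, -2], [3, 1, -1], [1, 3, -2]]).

Expand along column 1:
  + 1 · |1 -1; 3 -2| = 1·(-2 − (-3)) = 1
  − 3 · |-1 -2; 3 -2| = −3·(2 − (-6)) = -24
  + 1 · |-1 -2; 1 -1| = 1·(1 − (-2)) = 3
Sum: (1) + (-24) + (3) = -20

-20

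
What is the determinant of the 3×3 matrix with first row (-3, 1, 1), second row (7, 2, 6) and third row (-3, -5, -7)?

Expand along row 1:
  + (-3) · |2 6; -5 -7| = (-3)·(-14 − (-30)) = -48
  − 1 · |7 6; -3 -7| = −1·(-49 − (-18)) = 31
  + 1 · |7 2; -3 -5| = 1·(-35 − (-6)) = -29
Sum: (-48) + (31) + (-29) = -46

-46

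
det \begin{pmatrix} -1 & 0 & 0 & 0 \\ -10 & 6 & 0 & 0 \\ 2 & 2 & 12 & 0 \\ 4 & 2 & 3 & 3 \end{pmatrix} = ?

-216

The matrix is lower triangular, so the determinant is the product of the diagonal entries:
det = (-1) · (6) · (12) · (3) = -216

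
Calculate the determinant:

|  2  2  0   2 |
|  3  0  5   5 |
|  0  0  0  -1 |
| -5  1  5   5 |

Expand along row 3 (it has 3 zeros):
  − (-1) · M_34   where M_34 = det([2 2 0; 3 0 5; -5 1 5]) = -90
det = (-1)·(-1)·(-90) = -90

-90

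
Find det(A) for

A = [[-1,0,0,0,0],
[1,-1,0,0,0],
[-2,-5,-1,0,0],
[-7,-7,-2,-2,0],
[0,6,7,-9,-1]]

|A| = -2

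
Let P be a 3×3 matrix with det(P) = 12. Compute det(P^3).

det(P^3) = (det P)^3 = (12)^3 = 1728

The determinant is 1728.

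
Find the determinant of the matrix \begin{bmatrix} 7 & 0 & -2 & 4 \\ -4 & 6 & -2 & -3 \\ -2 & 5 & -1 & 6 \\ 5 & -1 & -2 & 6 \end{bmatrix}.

Expand along row 1 (it has 1 zero):
  + (7) · M_11   where M_11 = det([6 -2 -3; 5 -1 6; -1 -2 6]) = 141
  + (-2) · M_13   where M_13 = det([-4 6 -3; -2 5 6; 5 -1 6]) = 177
  − (4) · M_14   where M_14 = det([-4 6 -2; -2 5 -1; 5 -1 -2]) = 36
det = (+1)·(7)·(141) + (+1)·(-2)·(177) + (-1)·(4)·(36) = 489

489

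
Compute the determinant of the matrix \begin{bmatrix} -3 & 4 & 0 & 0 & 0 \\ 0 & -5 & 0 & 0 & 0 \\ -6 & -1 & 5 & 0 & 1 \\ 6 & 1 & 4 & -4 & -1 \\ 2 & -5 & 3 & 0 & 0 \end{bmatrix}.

The matrix is block lower-triangular with a 2×2 block and a 3×3 block on the diagonal, so its determinant equals the product of the determinants of the diagonal blocks.
det of the 2×2 block = 15
det of the 3×3 block = 12
det = (15)·(12) = 180

180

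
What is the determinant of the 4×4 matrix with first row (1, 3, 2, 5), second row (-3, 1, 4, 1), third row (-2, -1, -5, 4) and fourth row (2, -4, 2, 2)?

Expand along row 1:
  + (1) · M_11   where M_11 = det([1 4 1; -1 -5 4; -4 2 2]) = -96
  − (3) · M_12   where M_12 = det([-3 4 1; -2 -5 4; 2 2 2]) = 108
  + (2) · M_13   where M_13 = det([-3 1 1; -2 -1 4; 2 -4 2]) = -20
  − (5) · M_14   where M_14 = det([-3 1 4; -2 -1 -5; 2 -4 2]) = 100
det = (+1)·(1)·(-96) + (-1)·(3)·(108) + (+1)·(2)·(-20) + (-1)·(5)·(100) = -960

-960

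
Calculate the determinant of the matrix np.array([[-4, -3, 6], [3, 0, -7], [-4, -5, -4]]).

Expand along row 2:
  − 3 · |-3 6; -5 -4| = −3·(12 − (-30)) = -126
  − (-7) · |-4 -3; -4 -5| = −(-7)·(20 − 12) = 56
Sum: (-126) + (56) = -70

The determinant is -70.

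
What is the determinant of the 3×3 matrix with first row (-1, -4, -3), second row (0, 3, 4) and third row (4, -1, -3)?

Expand along column 1:
  + (-1) · |3 4; -1 -3| = (-1)·(-9 − (-4)) = 5
  + 4 · |-4 -3; 3 4| = 4·(-16 − (-9)) = -28
Sum: (5) + (-28) = -23

-23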